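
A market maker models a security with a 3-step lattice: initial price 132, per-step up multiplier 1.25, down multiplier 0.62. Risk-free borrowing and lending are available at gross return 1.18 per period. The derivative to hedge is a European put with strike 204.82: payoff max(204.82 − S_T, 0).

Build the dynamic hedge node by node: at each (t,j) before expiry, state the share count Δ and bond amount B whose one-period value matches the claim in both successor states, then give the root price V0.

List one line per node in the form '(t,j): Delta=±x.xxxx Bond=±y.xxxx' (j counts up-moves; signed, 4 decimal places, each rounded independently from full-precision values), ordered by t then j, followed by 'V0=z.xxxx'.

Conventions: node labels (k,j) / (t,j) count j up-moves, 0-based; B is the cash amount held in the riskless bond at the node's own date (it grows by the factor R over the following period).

(0,0): Delta=-0.6384 Bond=99.5805
(1,0): Delta=-1.0000 Bond=147.0985
(1,1): Delta=-0.6160 Bond=113.8058
(2,0): Delta=-1.0000 Bond=173.5763
(2,1): Delta=-1.0000 Bond=173.5763
(2,2): Delta=-0.5922 Bond=129.3802
V0=15.3120

Since d<R<u, set p* = (R−d)/(u−d) = 0.8889; price each node as the discounted p*-expectation of its children.
Expiry values: V(3,0)=173.3607, V(3,1)=141.3940, V(3,2)=76.9450, V(3,3)=0.0000
  t=2,j=0: stock 50.7408 → up 63.4260 (V=141.3940), down 31.4593 (V=173.3607). Price 122.8355; hedge Δ=-1.0000, bond B=173.5763.
  t=2,j=1: stock 102.3000 → up 127.8750 (V=76.9450), down 63.4260 (V=141.3940). Price 71.2763; hedge Δ=-1.0000, bond B=173.5763.
  t=2,j=2: stock 206.2500 → up 257.8125 (V=0.0000), down 127.8750 (V=76.9450). Price 7.2453; hedge Δ=-0.5922, bond B=129.3802.
  t=1,j=0: stock 81.8400 → up 102.3000 (V=71.2763), down 50.7408 (V=122.8355). Price 65.2585; hedge Δ=-1.0000, bond B=147.0985.
  t=1,j=1: stock 165.0000 → up 206.2500 (V=7.2453), down 102.3000 (V=71.2763). Price 12.1694; hedge Δ=-0.6160, bond B=113.8058.
  t=0,j=0: stock 132.0000 → up 165.0000 (V=12.1694), down 81.8400 (V=65.2585). Price 15.3120; hedge Δ=-0.6384, bond B=99.5805.
Check: Δ(0,0)·S0 + B(0,0) = 15.3120 = V0.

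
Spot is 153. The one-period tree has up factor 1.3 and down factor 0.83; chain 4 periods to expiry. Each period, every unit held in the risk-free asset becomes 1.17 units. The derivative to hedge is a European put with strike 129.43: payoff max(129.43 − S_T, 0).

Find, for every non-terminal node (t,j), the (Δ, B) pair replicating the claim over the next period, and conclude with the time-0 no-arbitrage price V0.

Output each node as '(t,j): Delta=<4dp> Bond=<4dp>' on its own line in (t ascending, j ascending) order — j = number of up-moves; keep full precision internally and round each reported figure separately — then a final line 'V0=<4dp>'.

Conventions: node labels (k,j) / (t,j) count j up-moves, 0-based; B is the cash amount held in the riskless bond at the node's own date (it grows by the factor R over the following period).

(0,0): Delta=-0.0302 Bond=5.3096
(1,0): Delta=-0.1154 Bond=17.0340
(1,1): Delta=-0.0094 Bond=2.0745
(2,0): Delta=-0.3922 Bond=49.1030
(2,1): Delta=-0.0478 Bond=8.7753
(2,2): Delta=0.0000 Bond=0.0000
(3,0): Delta=-1.0000 Bond=110.6239
(3,1): Delta=-0.2438 Bond=37.1195
(3,2): Delta=0.0000 Bond=0.0000
(3,3): Delta=0.0000 Bond=0.0000
V0=0.6905

Since d<R<u, set p* = (R−d)/(u−d) = 0.7234; price each node as the discounted p*-expectation of its children.
Terminal payoffs: V(4,0)=56.8188, V(4,1)=15.7016, V(4,2)=0.0000, V(4,3)=0.0000, V(4,4)=0.0000
  t=3,j=0: stock 87.4834 → up 113.7284 (V=15.7016), down 72.6112 (V=56.8188). Price 23.1405; hedge Δ=-1.0000, bond B=110.6239.
  t=3,j=1: stock 137.0222 → up 178.1289 (V=0.0000), down 113.7284 (V=15.7016). Price 3.7120; hedge Δ=-0.2438, bond B=37.1195.
  t=3,j=2: stock 214.6131 → up 278.9970 (V=0.0000), down 178.1289 (V=0.0000). Price 0.0000; hedge Δ=0.0000, bond B=0.0000.
  t=3,j=3: stock 336.1410 → up 436.9833 (V=0.0000), down 278.9970 (V=0.0000). Price 0.0000; hedge Δ=0.0000, bond B=0.0000.
  t=2,j=0: stock 105.4017 → up 137.0222 (V=3.7120), down 87.4834 (V=23.1405). Price 7.7657; hedge Δ=-0.3922, bond B=49.1030.
  t=2,j=1: stock 165.0870 → up 214.6131 (V=0.0000), down 137.0222 (V=3.7120). Price 0.8775; hedge Δ=-0.0478, bond B=8.7753.
  t=2,j=2: stock 258.5700 → up 336.1410 (V=0.0000), down 214.6131 (V=0.0000). Price 0.0000; hedge Δ=0.0000, bond B=0.0000.
  t=1,j=0: stock 126.9900 → up 165.0870 (V=0.8775), down 105.4017 (V=7.7657). Price 2.3784; hedge Δ=-0.1154, bond B=17.0340.
  t=1,j=1: stock 198.9000 → up 258.5700 (V=0.0000), down 165.0870 (V=0.8775). Price 0.2075; hedge Δ=-0.0094, bond B=2.0745.
  t=0,j=0: stock 153.0000 → up 198.9000 (V=0.2075), down 126.9900 (V=2.3784). Price 0.6905; hedge Δ=-0.0302, bond B=5.3096.
Check: Δ(0,0)·S0 + B(0,0) = 0.6905 = V0.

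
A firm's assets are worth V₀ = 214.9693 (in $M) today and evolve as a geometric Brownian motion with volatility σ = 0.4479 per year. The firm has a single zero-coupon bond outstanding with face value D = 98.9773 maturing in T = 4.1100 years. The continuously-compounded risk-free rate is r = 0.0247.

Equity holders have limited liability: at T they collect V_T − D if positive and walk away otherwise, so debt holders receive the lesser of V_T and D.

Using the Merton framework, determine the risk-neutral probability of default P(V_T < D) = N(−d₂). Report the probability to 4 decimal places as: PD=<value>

Work the structural quantities from V₀ = 214.9693 against face 98.9773:
d₁ = [ln(V₀/D) + (r + σ²/2)T] / (σ√T)
   = [ln(214.9693/98.9773) + (0.0247 + 0.5·0.4479²)·4.1100] / (0.4479·√4.1100)
   = [0.775605 + 0.513780] / 0.908034 = 1.419974
d₂ = d₁ − σ√T = 1.419974 − 0.908034 = 0.511940
risk-neutral PD = N(−d₂) = N(-0.511940) = 0.304346

PD=0.3043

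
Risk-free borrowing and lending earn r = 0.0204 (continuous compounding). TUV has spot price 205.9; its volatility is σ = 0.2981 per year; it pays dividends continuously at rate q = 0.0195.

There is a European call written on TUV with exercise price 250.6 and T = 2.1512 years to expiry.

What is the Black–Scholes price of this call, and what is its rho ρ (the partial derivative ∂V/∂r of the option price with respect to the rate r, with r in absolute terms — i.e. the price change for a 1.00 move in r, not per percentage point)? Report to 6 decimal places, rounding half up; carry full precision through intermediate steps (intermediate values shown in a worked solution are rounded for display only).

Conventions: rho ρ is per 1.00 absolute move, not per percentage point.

price = 20.247516
ρ = 130.788586

σ√T = 0.2981·√2.1512 = 0.437222
d₁ = (ln(S/K) + (r−q+σ²/2)T) / (σ√T) = (ln(205.9/250.6) + (0.0204−0.0195+0.2981²/2)·2.1512) / 0.437222 = (-0.196467 + 0.097518) / 0.437222 = -0.226314
d₂ = d₁ − σ√T = -0.226314 − 0.437222 = -0.663537
e^{−rT} = 0.957065
e^{−qT} = 0.958919
N(d₁) = 0.410479,  N(d₂) = 0.253493
Call price V = S·e^{−qT}·N(d₁) − K·e^{−rT}·N(d₂) = 81.045483 − 60.797967 = 20.247516
ρ = K·T·e^{−rT}·N(d₂) = 130.788586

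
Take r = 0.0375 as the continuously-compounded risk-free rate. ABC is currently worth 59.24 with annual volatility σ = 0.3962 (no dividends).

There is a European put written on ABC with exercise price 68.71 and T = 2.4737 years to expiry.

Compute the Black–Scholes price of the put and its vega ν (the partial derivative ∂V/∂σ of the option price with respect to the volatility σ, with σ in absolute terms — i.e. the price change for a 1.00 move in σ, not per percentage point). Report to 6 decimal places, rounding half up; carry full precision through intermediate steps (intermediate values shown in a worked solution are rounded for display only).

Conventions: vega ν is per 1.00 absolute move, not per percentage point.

σ√T = 0.3962·√2.4737 = 0.623143
d₁ = (ln(S/K) + (r+σ²/2)T) / (σ√T) = (ln(59.24/68.71) + (0.0375+0.3962²/2)·2.4737) / 0.623143 = (-0.148298 + 0.286918) / 0.623143 = 0.222453
d₂ = d₁ − σ√T = 0.222453 − 0.623143 = -0.400691
e^{−rT} = 0.911409
N(−d₁) = 0.411981,  N(−d₂) = 0.655676
Put price V = K·e^{−rT}·N(−d₂) − S·N(−d₁) = 41.060339 − 24.405743 = 16.654596
φ(d₁) = (1/√(2π))·e^{−d₁²/2} = 0.389193
ν = S·φ(d₁)·√T = 36.262110

price = 16.654596
ν = 36.262110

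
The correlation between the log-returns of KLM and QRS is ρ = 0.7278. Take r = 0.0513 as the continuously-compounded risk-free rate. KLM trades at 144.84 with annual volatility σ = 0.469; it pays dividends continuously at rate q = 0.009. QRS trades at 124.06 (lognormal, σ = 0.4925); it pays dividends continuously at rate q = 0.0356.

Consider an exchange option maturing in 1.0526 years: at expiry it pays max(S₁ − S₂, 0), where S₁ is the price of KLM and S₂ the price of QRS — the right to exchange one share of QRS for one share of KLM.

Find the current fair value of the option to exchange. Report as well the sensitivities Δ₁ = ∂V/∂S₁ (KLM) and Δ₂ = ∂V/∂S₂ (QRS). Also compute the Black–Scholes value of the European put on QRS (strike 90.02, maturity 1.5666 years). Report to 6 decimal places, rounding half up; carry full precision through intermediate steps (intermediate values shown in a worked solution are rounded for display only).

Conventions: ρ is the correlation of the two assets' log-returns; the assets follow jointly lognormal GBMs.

σ_eff = √(σ₁² + σ₂² − 2ρσ₁σ₂) = √(0.469² + 0.4925² − 2·0.7278·0.469·0.4925) = 0.355386
d₁ = (ln(S₁/S₂) + (q₂ − q₁ + σ_eff²/2)T) / (σ_eff√T) = (ln(144.84/124.06) + (0.0356 − 0.009 + 0.063150)·1.0526) / 0.364613 = 0.683834
d₂ = d₁ − σ_eff√T = 0.683834 − 0.364613 = 0.319222
N(d₁) = 0.752960,  N(d₂) = 0.625221
V = S₁·e^{−q₁T}·N(d₁) − S₂·e^{−q₂T}·N(d₂) = 108.030468 − 74.712121 = 33.318347
Δ₁ = e^{−q₁T}·N(d₁) = 0.745861;  Δ₂ = −e^{−q₂T}·N(d₂) = -0.602226
[vanilla: QRS put K=90.02]
σ√T = 0.4925·√1.5666 = 0.616432
d₁ = (ln(S/K) + (r−q+σ²/2)T) / (σ√T) = (ln(124.06/90.02) + (0.0513−0.0356+0.4925²/2)·1.5666) / 0.616432 = (0.320733 + 0.214590) / 0.616432 = 0.868422
d₂ = d₁ − σ√T = 0.868422 − 0.616432 = 0.251990
e^{−rT} = 0.922778
e^{−qT} = 0.945756
N(−d₁) = 0.192582,  N(−d₂) = 0.400524
price = K·e^{−rT}·N(−d₂) − S·e^{−qT}·N(−d₁) = 33.270951 − 22.595690 = 10.675261

exchange price = 33.318347
Δ1 = 0.745861
Δ2 = -0.602226
price(QRS put K=90.02) = 10.675261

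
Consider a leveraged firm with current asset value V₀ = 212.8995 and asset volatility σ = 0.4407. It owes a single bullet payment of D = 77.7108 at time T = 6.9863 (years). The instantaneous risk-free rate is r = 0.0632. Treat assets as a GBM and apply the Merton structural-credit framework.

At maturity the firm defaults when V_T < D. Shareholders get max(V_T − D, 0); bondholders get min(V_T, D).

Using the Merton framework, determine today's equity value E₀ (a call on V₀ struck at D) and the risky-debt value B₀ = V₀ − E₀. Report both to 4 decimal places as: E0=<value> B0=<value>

E0=168.4106 B0=44.4889

Work the structural quantities from V₀ = 212.8995 against face 77.7108:
d₁ = [ln(V₀/D) + (r + σ²/2)T] / (σ√T)
   = [ln(212.8995/77.7108) + (0.0632 + 0.5·0.4407²)·6.9863] / (0.4407·√6.9863)
   = [1.007826 + 1.119961] / 1.164841 = 1.826676
d₂ = d₁ − σ√T = 1.826676 − 1.164841 = 0.661835
N(d₁) = 0.966126,  N(d₂) = 0.745962,  e^(−rT) = 0.643049
E₀ = V₀·N(d₁) − D·e^(−rT)·N(d₂)
   = 212.8995·0.966126 − 77.7108·0.643049·0.745962 = 168.410604
B₀ = V₀ − E₀ = 212.8995 − 168.410604 = 44.488896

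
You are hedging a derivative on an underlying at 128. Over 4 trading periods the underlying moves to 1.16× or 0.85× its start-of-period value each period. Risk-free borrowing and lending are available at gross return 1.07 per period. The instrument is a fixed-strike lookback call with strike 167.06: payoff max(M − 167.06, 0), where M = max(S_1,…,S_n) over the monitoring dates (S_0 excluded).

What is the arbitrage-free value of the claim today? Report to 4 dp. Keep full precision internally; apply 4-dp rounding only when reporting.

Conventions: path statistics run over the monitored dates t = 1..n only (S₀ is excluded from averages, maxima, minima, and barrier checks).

price = 16.1273

Risk-neutral up-probability p* = (R−d)/(u−d) = (1.07−0.85)/(1.16−0.85) = 0.7097; the claim prices as the p*-weighted sum of path payoffs discounted by R^4.
Enumerate all 2^4 = 16 price paths (U = up ×1.16, D = down ×0.85); each path with k up-moves has probability p*^k·(1−p*)^(4−k).
DDDD: M=108.8000, payoff=0.0000, prob=0.007104
UDDD: M=148.4800, payoff=0.0000, prob=0.017366
DUDD: M=126.2080, payoff=0.0000, prob=0.017366
UUDD: M=172.2368, payoff=5.1768, prob=0.042451
DDUD: M=108.8000, payoff=0.0000, prob=0.017366
UDUD: M=148.4800, payoff=0.0000, prob=0.042451
DUUD: M=146.4013, payoff=0.0000, prob=0.042451
UUUD: M=199.7947, payoff=32.7347, prob=0.103768
DDDU: M=108.8000, payoff=0.0000, prob=0.017366
UDDU: M=148.4800, payoff=0.0000, prob=0.042451
DUDU: M=126.2080, payoff=0.0000, prob=0.042451
UUDU: M=172.2368, payoff=5.1768, prob=0.103768
DDUU: M=124.4411, payoff=0.0000, prob=0.042451
UDUU: M=169.8255, payoff=2.7655, prob=0.103768
DUUU: M=169.8255, payoff=2.7655, prob=0.103768
UUUU: M=231.7618, payoff=64.7018, prob=0.253655
Price = Σ prob·payoff / R^4 = 21.139663 / 1.310796 = 16.1273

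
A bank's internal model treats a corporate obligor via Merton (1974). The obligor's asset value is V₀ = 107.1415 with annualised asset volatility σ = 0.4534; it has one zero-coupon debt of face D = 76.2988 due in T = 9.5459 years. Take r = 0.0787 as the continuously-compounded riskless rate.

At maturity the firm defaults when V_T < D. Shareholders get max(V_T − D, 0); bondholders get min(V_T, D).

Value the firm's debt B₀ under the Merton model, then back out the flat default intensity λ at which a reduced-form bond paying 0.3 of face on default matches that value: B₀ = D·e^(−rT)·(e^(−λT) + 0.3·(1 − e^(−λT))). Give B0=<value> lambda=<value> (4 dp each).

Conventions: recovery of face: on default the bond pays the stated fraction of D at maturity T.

Work the structural quantities from V₀ = 107.1415 against face 76.2988:
d₁ = [ln(V₀/D) + (r + σ²/2)T] / (σ√T)
   = [ln(107.1415/76.2988) + (0.0787 + 0.5·0.4534²)·9.5459] / (0.4534·√9.5459)
   = [0.339493 + 1.732445] / 1.400845 = 1.479064
d₂ = d₁ − σ√T = 1.479064 − 1.400845 = 0.078219
N(d₁) = 0.930438,  N(d₂) = 0.531173,  e^(−rT) = 0.471771
E₀ = V₀·N(d₁) − D·e^(−rT)·N(d₂)
   = 107.1415·0.930438 − 76.2988·0.471771·0.531173 = 80.568701
B₀ = V₀ − E₀ = 107.1415 − 80.568701 = 26.572799
e^(−λT) = (B₀·e^(rT)/D − 0.3)/(1 − 0.3) = (26.5728·2.119674/76.2988 − 0.3)/0.7 = 0.62603559
λ = −ln(0.62603559)/9.5459 = 0.049063

B0=26.5728 lambda=0.0491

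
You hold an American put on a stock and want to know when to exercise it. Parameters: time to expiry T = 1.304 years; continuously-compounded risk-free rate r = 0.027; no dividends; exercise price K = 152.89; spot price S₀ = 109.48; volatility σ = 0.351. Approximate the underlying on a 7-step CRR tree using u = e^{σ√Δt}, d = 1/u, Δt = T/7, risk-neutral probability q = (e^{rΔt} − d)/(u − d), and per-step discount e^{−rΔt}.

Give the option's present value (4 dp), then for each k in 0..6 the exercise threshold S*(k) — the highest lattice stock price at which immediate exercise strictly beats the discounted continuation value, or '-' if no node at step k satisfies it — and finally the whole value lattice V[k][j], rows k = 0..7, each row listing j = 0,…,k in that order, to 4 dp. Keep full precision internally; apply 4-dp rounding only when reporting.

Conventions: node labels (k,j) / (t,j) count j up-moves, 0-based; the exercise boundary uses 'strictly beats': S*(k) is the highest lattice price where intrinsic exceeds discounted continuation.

price = 46.8032
boundary = - - 80.8627 94.0896 80.8627 94.0896 109.4800
tree:
46.8032
59.0535 33.9598
72.0273 45.5515 21.6981
83.3948 58.8004 31.6078 11.1384
93.1642 72.0273 44.2202 18.2101 3.5571
101.5603 83.3948 58.8004 28.8131 6.8589 0.0000
108.7761 93.1642 72.0273 43.4100 13.2256 0.0000 0.0000
114.9775 101.5603 83.3948 58.8004 25.5021 0.0000 0.0000 0.0000

Δt=0.18629  u=1.16357  d=0.85942  q=0.47878  discount=0.99498
step 7 (expiry): payoffs max(K−S,0) = 114.9775 101.5603 83.3948 58.8004 25.5021 0.0000 0.0000 0.0000
step 6: (k=6,j=0): S=44.1139, K−S=108.7761, hold=108.0090 ⇒ V=108.7761 exercise | (k=6,j=1): S=59.7258, K−S=93.1642, hold=92.3972 ⇒ V=93.1642 exercise | (k=6,j=2): S=80.8627, K−S=72.0273, hold=71.2602 ⇒ V=72.0273 exercise | (k=6,j=3): S=109.4800, K−S=43.4100, hold=42.6429 ⇒ V=43.4100 exercise | (k=6,j=4): S=148.2249, K−S=4.6651, hold=13.2256 ⇒ V=13.2256 continue | (k=6,j=5): S=200.6817, K−S=0.0000, hold=0.0000 ⇒ V=0.0000 continue | (k=6,j=6): S=271.7028, K−S=0.0000, hold=0.0000 ⇒ V=0.0000 continue  boundary S*=109.4800
step 5: (k=5,j=0): S=51.3297, K−S=101.5603, hold=100.7932 ⇒ V=101.5603 exercise | (k=5,j=1): S=69.4952, K−S=83.3948, hold=82.6277 ⇒ V=83.3948 exercise | (k=5,j=2): S=94.0896, K−S=58.8004, hold=58.0334 ⇒ V=58.8004 exercise | (k=5,j=3): S=127.3879, K−S=25.5021, hold=28.8131 ⇒ V=28.8131 continue | (k=5,j=4): S=172.4704, K−S=0.0000, hold=6.8589 ⇒ V=6.8589 continue | (k=5,j=5): S=233.5076, K−S=0.0000, hold=0.0000 ⇒ V=0.0000 continue  boundary S*=94.0896
step 4: (k=4,j=0): S=59.7258, K−S=93.1642, hold=92.3972 ⇒ V=93.1642 exercise | (k=4,j=1): S=80.8627, K−S=72.0273, hold=71.2602 ⇒ V=72.0273 exercise | (k=4,j=2): S=109.4800, K−S=43.4100, hold=44.2202 ⇒ V=44.2202 continue | (k=4,j=3): S=148.2249, K−S=4.6651, hold=18.2101 ⇒ V=18.2101 continue | (k=4,j=4): S=200.6817, K−S=0.0000, hold=3.5571 ⇒ V=3.5571 continue  boundary S*=80.8627
step 3: (k=3,j=0): S=69.4952, K−S=83.3948, hold=82.6277 ⇒ V=83.3948 exercise | (k=3,j=1): S=94.0896, K−S=58.8004, hold=58.4193 ⇒ V=58.8004 exercise | (k=3,j=2): S=127.3879, K−S=25.5021, hold=31.6078 ⇒ V=31.6078 continue | (k=3,j=3): S=172.4704, K−S=0.0000, hold=11.1384 ⇒ V=11.1384 continue  boundary S*=94.0896
step 2: (k=2,j=0): S=80.8627, K−S=72.0273, hold=71.2602 ⇒ V=72.0273 exercise | (k=2,j=1): S=109.4800, K−S=43.4100, hold=45.5515 ⇒ V=45.5515 continue | (k=2,j=2): S=148.2249, K−S=4.6651, hold=21.6981 ⇒ V=21.6981 continue  boundary S*=80.8627
step 1: (k=1,j=0): S=94.0896, K−S=58.8004, hold=59.0535 ⇒ V=59.0535 continue | (k=1,j=1): S=127.3879, K−S=25.5021, hold=33.9598 ⇒ V=33.9598 continue  boundary S*=-
step 0: (k=0,j=0): S=109.4800, K−S=43.4100, hold=46.8032 ⇒ V=46.8032 continue  boundary S*=-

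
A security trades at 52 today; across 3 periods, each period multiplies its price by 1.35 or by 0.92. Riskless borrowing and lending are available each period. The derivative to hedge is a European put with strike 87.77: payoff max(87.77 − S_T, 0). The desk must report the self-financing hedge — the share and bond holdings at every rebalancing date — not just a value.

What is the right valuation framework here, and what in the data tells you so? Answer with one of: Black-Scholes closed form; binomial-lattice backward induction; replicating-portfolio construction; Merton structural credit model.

Key observation: the deliverable is the dynamic trading strategy on the 3-step tree (spot 52, moves 1.35 and 0.92), so the valuation must go through the node-by-node replicating-portfolio solve.

framework: replicating-portfolio construction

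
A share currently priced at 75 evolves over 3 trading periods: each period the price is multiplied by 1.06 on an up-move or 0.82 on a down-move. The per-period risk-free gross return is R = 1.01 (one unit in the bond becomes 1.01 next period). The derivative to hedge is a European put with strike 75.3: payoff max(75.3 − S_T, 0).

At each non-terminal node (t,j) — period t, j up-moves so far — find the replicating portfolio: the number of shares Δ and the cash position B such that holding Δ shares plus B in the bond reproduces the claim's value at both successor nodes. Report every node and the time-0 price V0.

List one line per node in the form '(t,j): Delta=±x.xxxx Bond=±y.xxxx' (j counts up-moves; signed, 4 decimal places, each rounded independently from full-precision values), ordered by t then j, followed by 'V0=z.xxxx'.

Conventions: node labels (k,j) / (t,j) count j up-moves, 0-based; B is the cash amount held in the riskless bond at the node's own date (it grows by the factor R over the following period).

No-arbitrage ⇒ martingale measure with p* = (R−d)/(u−d) = 0.7917.
Payoffs at expiry: V(3,0)=33.9474, V(3,1)=21.8442, V(3,2)=6.1986, V(3,3)=0.0000
(2,0): S=50.4300. Δ = (V_up−V_dn)/(S_up−S_dn) = (21.8442−33.9474)/(53.4558−41.3526) = -1.0000. V = [p*·21.8442 + (1−p*)·33.9474]/1.01 = 24.1245. B = V − Δ·S = 74.5545.
(2,1): S=65.1900. Δ = (V_up−V_dn)/(S_up−S_dn) = (6.1986−21.8442)/(69.1014−53.4558) = -1.0000. V = [p*·6.1986 + (1−p*)·21.8442]/1.01 = 9.3645. B = V − Δ·S = 74.5545.
(2,2): S=84.2700. Δ = (V_up−V_dn)/(S_up−S_dn) = (0.0000−6.1986)/(89.3262−69.1014) = -0.3065. V = [p*·0.0000 + (1−p*)·6.1986]/1.01 = 1.2786. B = V − Δ·S = 27.1061.
(1,0): S=61.5000. Δ = (V_up−V_dn)/(S_up−S_dn) = (9.3645−24.1245)/(65.1900−50.4300) = -1.0000. V = [p*·9.3645 + (1−p*)·24.1245]/1.01 = 12.3163. B = V − Δ·S = 73.8163.
(1,1): S=79.5000. Δ = (V_up−V_dn)/(S_up−S_dn) = (1.2786−9.3645)/(84.2700−65.1900) = -0.4238. V = [p*·1.2786 + (1−p*)·9.3645]/1.01 = 2.9338. B = V − Δ·S = 36.6249.
(0,0): S=75.0000. Δ = (V_up−V_dn)/(S_up−S_dn) = (2.9338−12.3163)/(79.5000−61.5000) = -0.5212. V = [p*·2.9338 + (1−p*)·12.3163]/1.01 = 4.8401. B = V − Δ·S = 43.9338.
Check: Δ(0,0)·S0 + B(0,0) = 4.8401 = V0.

(0,0): Delta=-0.5212 Bond=43.9338
(1,0): Delta=-1.0000 Bond=73.8163
(1,1): Delta=-0.4238 Bond=36.6249
(2,0): Delta=-1.0000 Bond=74.5545
(2,1): Delta=-1.0000 Bond=74.5545
(2,2): Delta=-0.3065 Bond=27.1061
V0=4.8401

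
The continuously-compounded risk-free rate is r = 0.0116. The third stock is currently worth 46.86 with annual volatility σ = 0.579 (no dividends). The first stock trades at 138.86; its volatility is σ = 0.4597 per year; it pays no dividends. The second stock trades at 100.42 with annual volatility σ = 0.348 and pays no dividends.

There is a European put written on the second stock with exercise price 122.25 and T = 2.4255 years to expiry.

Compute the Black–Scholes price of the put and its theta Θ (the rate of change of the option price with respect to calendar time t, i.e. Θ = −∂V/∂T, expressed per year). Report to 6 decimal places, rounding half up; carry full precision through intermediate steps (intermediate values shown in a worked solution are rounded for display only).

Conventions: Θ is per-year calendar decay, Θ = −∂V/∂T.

σ√T = 0.348·√2.4255 = 0.541976
d₁ = (ln(S/K) + (r+σ²/2)T) / (σ√T) = (ln(100.42/122.25) + (0.0116+0.348²/2)·2.4255) / 0.541976 = (-0.196707 + 0.175005) / 0.541976 = -0.040042
d₂ = d₁ − σ√T = -0.040042 − 0.541976 = -0.582018
e^{−rT} = 0.972256
N(−d₁) = 0.515970,  N(−d₂) = 0.719723
Put price V = K·e^{−rT}·N(−d₂) − S·N(−d₁) = 85.545056 − 51.813745 = 33.731311
φ(d₁) = (1/√(2π))·e^{−d₁²/2} = 0.398623
Θ = −S·φ(d₁)·σ/(2√T) + r·K·e^{−rT}·N(−d₂) = −4.472298 + 0.992323 = -3.479975

price = 33.731311
Θ = -3.479975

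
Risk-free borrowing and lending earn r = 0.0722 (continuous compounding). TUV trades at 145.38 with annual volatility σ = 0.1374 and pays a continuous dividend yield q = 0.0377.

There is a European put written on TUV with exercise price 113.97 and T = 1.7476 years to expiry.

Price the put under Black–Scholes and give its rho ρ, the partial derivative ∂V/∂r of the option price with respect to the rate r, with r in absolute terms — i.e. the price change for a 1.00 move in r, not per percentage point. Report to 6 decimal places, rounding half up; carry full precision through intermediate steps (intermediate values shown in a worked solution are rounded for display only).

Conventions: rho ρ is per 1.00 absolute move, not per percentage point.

price = 0.414402
ρ = -9.991860

σ√T = 0.1374·√1.7476 = 0.181638
d₁ = (ln(S/K) + (r−q+σ²/2)T) / (σ√T) = (ln(145.38/113.97) + (0.0722−0.0377+0.1374²/2)·1.7476) / 0.181638 = (0.243416 + 0.076788) / 0.181638 = 1.762866
d₂ = d₁ − σ√T = 1.762866 − 0.181638 = 1.581227
e^{−rT} = 0.881459
e^{−qT} = 0.936239
N(−d₁) = 0.038962,  N(−d₂) = 0.056913
Put price V = K·e^{−rT}·N(−d₂) − S·e^{−qT}·N(−d₁) = 5.717475 − 5.303073 = 0.414402
ρ = −K·T·e^{−rT}·N(−d₂) = -9.991860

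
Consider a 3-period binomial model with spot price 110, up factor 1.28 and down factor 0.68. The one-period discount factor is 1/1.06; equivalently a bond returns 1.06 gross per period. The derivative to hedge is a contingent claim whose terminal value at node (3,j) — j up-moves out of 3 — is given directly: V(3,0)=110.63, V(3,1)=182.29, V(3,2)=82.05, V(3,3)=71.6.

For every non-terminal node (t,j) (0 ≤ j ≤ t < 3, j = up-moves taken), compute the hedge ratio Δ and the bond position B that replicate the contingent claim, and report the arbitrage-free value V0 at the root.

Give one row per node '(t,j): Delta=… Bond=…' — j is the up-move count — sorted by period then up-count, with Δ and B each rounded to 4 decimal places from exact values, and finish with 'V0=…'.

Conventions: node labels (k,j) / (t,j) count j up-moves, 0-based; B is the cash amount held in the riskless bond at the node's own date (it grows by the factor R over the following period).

(0,0): Delta=-0.5544 Bond=150.3282
(1,0): Delta=-0.7822 Bond=176.3848
(1,1): Delta=-0.4844 Bond=149.4845
(2,0): Delta=2.3481 Bond=27.7503
(2,1): Delta=-1.7449 Bond=279.1465
(2,2): Delta=-0.0966 Bond=88.5786
V0=89.3438

Risk-neutral probability p* = (R−d)/(u−d) = (1.06−0.68)/(1.28−0.68) = 0.6333.
At maturity the claim pays: V(3,0)=110.6300, V(3,1)=182.2900, V(3,2)=82.0500, V(3,3)=71.6000
Node (2,0) S=50.8640: V=(p*·182.2900+(1−p*)·110.6300)/1.06=147.1836; Δ=(182.2900−110.6300)/(65.1059−34.5875)=2.3481; B=V−Δ·S=27.7503
Node (2,1) S=95.7440: V=(p*·82.0500+(1−p*)·182.2900)/1.06=112.0799; Δ=(82.0500−182.2900)/(122.5523−65.1059)=-1.7449; B=V−Δ·S=279.1465
Node (2,2) S=180.2240: V=(p*·71.6000+(1−p*)·82.0500)/1.06=71.1619; Δ=(71.6000−82.0500)/(230.6867−122.5523)=-0.0966; B=V−Δ·S=88.5786
Node (1,0) S=74.8000: V=(p*·112.0799+(1−p*)·147.1836)/1.06=117.8785; Δ=(112.0799−147.1836)/(95.7440−50.8640)=-0.7822; B=V−Δ·S=176.3848
Node (1,1) S=140.8000: V=(p*·71.1619+(1−p*)·112.0799)/1.06=81.2879; Δ=(71.1619−112.0799)/(180.2240−95.7440)=-0.4844; B=V−Δ·S=149.4845
Node (0,0) S=110.0000: V=(p*·81.2879+(1−p*)·117.8785)/1.06=89.3438; Δ=(81.2879−117.8785)/(140.8000−74.8000)=-0.5544; B=V−Δ·S=150.3282
As a check, the time-0 holding Δ(0,0)·S0 + B(0,0) comes to 89.3438 — exactly V0.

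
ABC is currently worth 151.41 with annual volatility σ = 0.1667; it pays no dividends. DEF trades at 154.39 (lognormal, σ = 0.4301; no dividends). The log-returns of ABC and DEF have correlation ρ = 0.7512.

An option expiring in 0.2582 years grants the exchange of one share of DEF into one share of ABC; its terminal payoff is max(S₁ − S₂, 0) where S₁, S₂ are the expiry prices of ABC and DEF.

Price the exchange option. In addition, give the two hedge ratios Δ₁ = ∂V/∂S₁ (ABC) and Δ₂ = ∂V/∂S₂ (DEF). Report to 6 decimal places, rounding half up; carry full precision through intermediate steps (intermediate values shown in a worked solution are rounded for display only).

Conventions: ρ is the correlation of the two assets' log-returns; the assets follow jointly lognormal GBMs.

exchange price = 8.614995
Δ1 = 0.485645
Δ2 = -0.420471

σ_eff = √(σ₁² + σ₂² − 2ρσ₁σ₂) = √(0.1667² + 0.4301² − 2·0.7512·0.1667·0.4301) = 0.324124
d₁ = (ln(S₁/S₂) + (q₂ − q₁ + σ_eff²/2)T) / (σ_eff√T) = (ln(151.41/154.39) + (0.0 − 0.0 + 0.052528)·0.2582) / 0.164698 = -0.035991
d₂ = d₁ − σ_eff√T = -0.035991 − 0.164698 = -0.200690
N(d₁) = 0.485645,  N(d₂) = 0.420471
V = S₁·e^{−q₁T}·N(d₁) − S₂·e^{−q₂T}·N(d₂) = 73.531456 − 64.916460 = 8.614995
Key observation: r never enters — measured in units of DEF, the claim is a call on S₁/S₂ struck at 1, so only the dividend yields and σ_eff matter.
Δ₁ = e^{−q₁T}·N(d₁) = 0.485645;  Δ₂ = −e^{−q₂T}·N(d₂) = -0.420471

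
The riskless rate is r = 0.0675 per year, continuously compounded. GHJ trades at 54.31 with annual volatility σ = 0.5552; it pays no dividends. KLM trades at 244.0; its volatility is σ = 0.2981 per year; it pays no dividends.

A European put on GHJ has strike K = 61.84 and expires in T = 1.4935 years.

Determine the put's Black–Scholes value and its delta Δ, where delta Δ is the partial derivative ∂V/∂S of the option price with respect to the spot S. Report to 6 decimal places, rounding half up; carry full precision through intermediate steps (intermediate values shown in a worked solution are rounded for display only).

price = 15.448851
Δ = -0.383437

σ√T = 0.5552·√1.4935 = 0.678503
d₁ = (ln(S/K) + (r+σ²/2)T) / (σ√T) = (ln(54.31/61.84) + (0.0675+0.5552²/2)·1.4935) / 0.678503 = (-0.129842 + 0.330995) / 0.678503 = 0.296465
d₂ = d₁ − σ√T = 0.296465 − 0.678503 = -0.382038
e^{−rT} = 0.904104
N(−d₁) = 0.383437,  N(−d₂) = 0.648783
Put price V = K·e^{−rT}·N(−d₂) − S·N(−d₁) = 36.273336 − 20.824485 = 15.448851
Δ = −N(−d₁) = -0.383437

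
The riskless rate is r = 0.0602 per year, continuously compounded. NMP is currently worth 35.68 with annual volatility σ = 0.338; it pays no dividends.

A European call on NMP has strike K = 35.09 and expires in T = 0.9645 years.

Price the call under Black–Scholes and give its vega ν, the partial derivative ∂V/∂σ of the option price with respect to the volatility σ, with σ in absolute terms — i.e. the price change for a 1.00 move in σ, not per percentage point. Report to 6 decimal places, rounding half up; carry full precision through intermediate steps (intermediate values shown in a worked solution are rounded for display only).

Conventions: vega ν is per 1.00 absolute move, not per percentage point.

price = 5.932080
ν = 12.949941

σ√T = 0.338·√0.9645 = 0.331946
d₁ = (ln(S/K) + (r+σ²/2)T) / (σ√T) = (ln(35.68/35.09) + (0.0602+0.338²/2)·0.9645) / 0.331946 = (0.016674 + 0.113157) / 0.331946 = 0.391121
d₂ = d₁ − σ√T = 0.391121 − 0.331946 = 0.059175
e^{−rT} = 0.943591
N(d₁) = 0.652146,  N(d₂) = 0.523594
Call price V = S·N(d₁) − K·e^{−rT}·N(d₂) = 23.268574 − 17.336493 = 5.932080
φ(d₁) = (1/√(2π))·e^{−d₁²/2} = 0.369566
ν = S·φ(d₁)·√T = 12.949941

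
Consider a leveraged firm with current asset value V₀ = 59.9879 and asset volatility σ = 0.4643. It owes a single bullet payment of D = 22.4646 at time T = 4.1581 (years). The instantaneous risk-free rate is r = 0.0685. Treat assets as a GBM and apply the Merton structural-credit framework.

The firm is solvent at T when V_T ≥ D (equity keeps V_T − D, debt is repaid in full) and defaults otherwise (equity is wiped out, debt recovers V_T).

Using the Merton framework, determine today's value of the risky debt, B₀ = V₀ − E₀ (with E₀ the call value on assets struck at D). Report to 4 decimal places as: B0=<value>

B0=15.7270

Apply the equity-as-call identities (strike 22.4646, horizon 4.1581 years):
d₁ = [ln(V₀/D) + (r + σ²/2)T] / (σ√T)
   = [ln(59.9879/22.4646) + (0.0685 + 0.5·0.4643²)·4.1581] / (0.4643·√4.1581)
   = [0.982202 + 0.733020] / 0.946774 = 1.811650
d₂ = d₁ − σ√T = 1.811650 − 0.946774 = 0.864876
N(d₁) = 0.964980,  N(d₂) = 0.806447,  e^(−rT) = 0.752142
E₀ = V₀·N(d₁) − D·e^(−rT)·N(d₂)
   = 59.9879·0.964980 − 22.4646·0.752142·0.806447 = 44.260929
B₀ = V₀ − E₀ = 59.9879 − 44.260929 = 15.726971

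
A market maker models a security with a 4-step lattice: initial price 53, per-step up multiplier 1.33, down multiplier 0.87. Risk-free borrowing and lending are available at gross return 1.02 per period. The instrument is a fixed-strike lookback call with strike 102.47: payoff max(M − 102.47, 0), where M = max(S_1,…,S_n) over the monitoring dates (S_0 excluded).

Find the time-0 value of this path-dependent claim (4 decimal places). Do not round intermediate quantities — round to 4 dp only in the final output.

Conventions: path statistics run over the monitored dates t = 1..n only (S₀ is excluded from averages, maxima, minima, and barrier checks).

price = 1.5308

Under the martingale measure an up-move has probability p* = 0.3261; value the claim as the probability-weighted average of per-path payoffs, discounted 4 periods at R = 1.02.
Enumerate all 2^4 = 16 price paths (U = up ×1.33, D = down ×0.87); each path with k up-moves has probability p*^k·(1−p*)^(4−k).
DDDD: M=46.1100, payoff=0.0000, prob=0.206260
UDDD: M=70.4900, payoff=0.0000, prob=0.099803
DUDD: M=61.3263, payoff=0.0000, prob=0.099803
UUDD: M=93.7517, payoff=0.0000, prob=0.048292
DDUD: M=53.3539, payoff=0.0000, prob=0.099803
UDUD: M=81.5640, payoff=0.0000, prob=0.048292
DUUD: M=81.5640, payoff=0.0000, prob=0.048292
UUUD: M=124.6898, payoff=22.2198, prob=0.023367
DDDU: M=46.4179, payoff=0.0000, prob=0.099803
UDDU: M=70.9607, payoff=0.0000, prob=0.048292
DUDU: M=70.9607, payoff=0.0000, prob=0.048292
UUDU: M=108.4801, payoff=6.0101, prob=0.023367
DDUU: M=70.9607, payoff=0.0000, prob=0.048292
UDUU: M=108.4801, payoff=6.0101, prob=0.023367
DUUU: M=108.4801, payoff=6.0101, prob=0.023367
UUUU: M=165.8374, payoff=63.3674, prob=0.011307
Price = Σ prob·payoff / R^4 = 1.656998 / 1.082432 = 1.5308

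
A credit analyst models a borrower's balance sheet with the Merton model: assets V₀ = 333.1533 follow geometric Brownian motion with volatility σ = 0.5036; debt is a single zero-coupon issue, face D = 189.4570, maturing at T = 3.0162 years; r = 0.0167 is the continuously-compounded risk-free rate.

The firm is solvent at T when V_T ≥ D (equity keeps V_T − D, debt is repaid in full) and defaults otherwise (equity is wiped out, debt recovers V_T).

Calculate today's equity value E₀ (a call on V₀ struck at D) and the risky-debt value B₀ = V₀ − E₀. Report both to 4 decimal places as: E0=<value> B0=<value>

E0=181.8683 B0=151.2850

Work the structural quantities from V₀ = 333.1533 against face 189.4570:
d₁ = [ln(V₀/D) + (r + σ²/2)T] / (σ√T)
   = [ln(333.1533/189.4570) + (0.0167 + 0.5·0.5036²)·3.0162] / (0.5036·√3.0162)
   = [0.564441 + 0.432844] / 0.874613 = 1.140259
d₂ = d₁ − σ√T = 1.140259 − 0.874613 = 0.265646
N(d₁) = 0.872911,  N(d₂) = 0.604744,  e^(−rT) = 0.950877
E₀ = V₀·N(d₁) − D·e^(−rT)·N(d₂)
   = 333.1533·0.872911 − 189.4570·0.950877·0.604744 = 181.868261
B₀ = V₀ − E₀ = 333.1533 − 181.868261 = 151.285039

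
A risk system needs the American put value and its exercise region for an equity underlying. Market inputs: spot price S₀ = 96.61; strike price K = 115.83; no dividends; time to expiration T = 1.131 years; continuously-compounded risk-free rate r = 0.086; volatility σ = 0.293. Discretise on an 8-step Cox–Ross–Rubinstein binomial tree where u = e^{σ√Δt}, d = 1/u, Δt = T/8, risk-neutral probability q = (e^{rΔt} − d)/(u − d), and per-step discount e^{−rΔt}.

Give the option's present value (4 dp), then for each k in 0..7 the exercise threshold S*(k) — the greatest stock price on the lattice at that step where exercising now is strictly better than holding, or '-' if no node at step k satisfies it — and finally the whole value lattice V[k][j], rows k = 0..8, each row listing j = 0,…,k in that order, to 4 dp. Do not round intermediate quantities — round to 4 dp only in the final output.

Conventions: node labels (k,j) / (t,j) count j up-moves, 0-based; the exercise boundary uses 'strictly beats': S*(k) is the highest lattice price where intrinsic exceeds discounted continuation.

price = 20.5937
boundary = - 86.5320 77.5054 86.5320 77.5054 86.5320 96.6100 86.5320
tree:
20.5937
29.2980 13.2864
38.3246 20.0924 7.5075
46.4097 29.2980 12.3252 3.3730
53.6513 38.3246 19.4768 6.2149 0.9095
60.1376 46.4097 29.2980 11.1447 1.9500 0.0000
65.9472 53.6513 38.3246 19.2200 4.1810 0.0000 0.0000
71.1508 60.1376 46.4097 29.2980 8.9643 0.0000 0.0000 0.0000
75.8115 65.9472 53.6513 38.3246 19.2200 0.0000 0.0000 0.0000 0.0000

Δt=0.14138, u=1.11647, d=0.89568, q=0.52789, disc=e^(-rΔt)=0.98792
k=8 terminal: V=max(K-S,0) → 75.8115 65.9472 53.6513 38.3246 19.2200 0.0000 0.0000 0.0000 0.0000
k=7: j=0 S=44.6792 intr=71.1508 cont=69.7510 V=71.1508[EX]; j=1 S=55.6924 intr=60.1376 cont=58.7378 V=60.1376[EX]; j=2 S=69.4203 intr=46.4097 cont=45.0099 V=46.4097[EX]; j=3 S=86.5320 intr=29.2980 cont=27.8982 V=29.2980[EX]; j=4 S=107.8617 intr=7.9683 cont=8.9643 V=8.9643[hold]; j=5 S=134.4490 intr=0.0000 cont=0.0000 V=0.0000[hold]; j=6 S=167.5900 intr=0.0000 cont=0.0000 V=0.0000[hold]; j=7 S=208.9000 intr=0.0000 cont=0.0000 V=0.0000[hold]  S*(7)=86.5320
k=6: j=0 S=49.8828 intr=65.9472 cont=64.5474 V=65.9472[EX]; j=1 S=62.1787 intr=53.6513 cont=52.2516 V=53.6513[EX]; j=2 S=77.5054 intr=38.3246 cont=36.9249 V=38.3246[EX]; j=3 S=96.6100 intr=19.2200 cont=18.3396 V=19.2200[EX]; j=4 S=120.4238 intr=0.0000 cont=4.1810 V=4.1810[hold]; j=5 S=150.1076 intr=0.0000 cont=0.0000 V=0.0000[hold]; j=6 S=187.1084 intr=0.0000 cont=0.0000 V=0.0000[hold]  S*(6)=96.6100
k=5: j=0 S=55.6924 intr=60.1376 cont=58.7378 V=60.1376[EX]; j=1 S=69.4203 intr=46.4097 cont=45.0099 V=46.4097[EX]; j=2 S=86.5320 intr=29.2980 cont=27.8982 V=29.2980[EX]; j=3 S=107.8617 intr=7.9683 cont=11.1447 V=11.1447[hold]; j=4 S=134.4490 intr=0.0000 cont=1.9500 V=1.9500[hold]; j=5 S=167.5900 intr=0.0000 cont=0.0000 V=0.0000[hold]  S*(5)=86.5320
k=4: j=0 S=62.1787 intr=53.6513 cont=52.2516 V=53.6513[EX]; j=1 S=77.5054 intr=38.3246 cont=36.9249 V=38.3246[EX]; j=2 S=96.6100 intr=19.2200 cont=19.4768 V=19.4768[hold]; j=3 S=120.4238 intr=0.0000 cont=6.2149 V=6.2149[hold]; j=4 S=150.1076 intr=0.0000 cont=0.9095 V=0.9095[hold]  S*(4)=77.5054
k=3: j=0 S=69.4203 intr=46.4097 cont=45.0099 V=46.4097[EX]; j=1 S=86.5320 intr=29.2980 cont=28.0321 V=29.2980[EX]; j=2 S=107.8617 intr=7.9683 cont=12.3252 V=12.3252[hold]; j=3 S=134.4490 intr=0.0000 cont=3.3730 V=3.3730[hold]  S*(3)=86.5320
k=2: j=0 S=77.5054 intr=38.3246 cont=36.9249 V=38.3246[EX]; j=1 S=96.6100 intr=19.2200 cont=20.0924 V=20.0924[hold]; j=2 S=120.4238 intr=0.0000 cont=7.5075 V=7.5075[hold]  S*(2)=77.5054
k=1: j=0 S=86.5320 intr=29.2980 cont=28.3532 V=29.2980[EX]; j=1 S=107.8617 intr=7.9683 cont=13.2864 V=13.2864[hold]  S*(1)=86.5320
k=0: j=0 S=96.6100 intr=19.2200 cont=20.5937 V=20.5937[hold]  S*(0)=-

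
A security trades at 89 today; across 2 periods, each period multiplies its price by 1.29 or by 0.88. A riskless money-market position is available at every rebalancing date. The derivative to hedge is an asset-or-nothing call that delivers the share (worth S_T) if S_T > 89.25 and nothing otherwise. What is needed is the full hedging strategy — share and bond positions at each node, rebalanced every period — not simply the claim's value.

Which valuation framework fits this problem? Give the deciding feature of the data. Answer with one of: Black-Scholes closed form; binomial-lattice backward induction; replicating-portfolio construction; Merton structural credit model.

Key observation: the mandate to exhibit the hedge at every date and state singles out the replicating-portfolio construction on the 2-period tree with factors 1.29 and 0.88 from 89.

framework: replicating-portfolio construction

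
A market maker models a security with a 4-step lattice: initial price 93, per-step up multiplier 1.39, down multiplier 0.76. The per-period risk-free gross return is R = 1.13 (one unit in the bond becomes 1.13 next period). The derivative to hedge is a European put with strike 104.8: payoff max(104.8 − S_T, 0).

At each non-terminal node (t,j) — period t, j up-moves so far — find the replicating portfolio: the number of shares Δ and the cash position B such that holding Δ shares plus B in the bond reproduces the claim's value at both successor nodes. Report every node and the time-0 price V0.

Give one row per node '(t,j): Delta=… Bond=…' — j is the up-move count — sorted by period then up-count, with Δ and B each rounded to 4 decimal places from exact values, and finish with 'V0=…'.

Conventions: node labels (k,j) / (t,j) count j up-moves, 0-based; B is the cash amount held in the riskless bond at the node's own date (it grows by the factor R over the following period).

Risk-neutral probability p* = (R−d)/(u−d) = (1.13−0.76)/(1.39−0.76) = 0.5873.
Payoffs at expiry: V(4,0)=73.7732, V(4,1)=48.0536, V(4,2)=1.0138, V(4,3)=0.0000, V(4,4)=0.0000
  t=3,j=0: stock 40.8248 → up 56.7464 (V=48.0536), down 31.0268 (V=73.7732). Price 51.9186; hedge Δ=-1.0000, bond B=92.7434.
  t=3,j=1: stock 74.6664 → up 103.7862 (V=1.0138), down 56.7464 (V=48.0536). Price 18.0770; hedge Δ=-1.0000, bond B=92.7434.
  t=3,j=2: stock 136.5608 → up 189.8196 (V=0.0000), down 103.7862 (V=1.0138). Price 0.3702; hedge Δ=-0.0118, bond B=1.9794.
  t=3,j=3: stock 249.7626 → up 347.1700 (V=0.0000), down 189.8196 (V=0.0000). Price 0.0000; hedge Δ=0.0000, bond B=0.0000.
  t=2,j=0: stock 53.7168 → up 74.6664 (V=18.0770), down 40.8248 (V=51.9186). Price 28.3570; hedge Δ=-1.0000, bond B=82.0738.
  t=2,j=1: stock 98.2452 → up 136.5608 (V=0.3702), down 74.6664 (V=18.0770). Price 6.7945; hedge Δ=-0.2861, bond B=34.9005.
  t=2,j=2: stock 179.6853 → up 249.7626 (V=0.0000), down 136.5608 (V=0.3702). Price 0.1352; hedge Δ=-0.0033, bond B=0.7229.
  t=1,j=0: stock 70.6800 → up 98.2452 (V=6.7945), down 53.7168 (V=28.3570). Price 13.8879; hedge Δ=-0.4842, bond B=48.1140.
  t=1,j=1: stock 129.2700 → up 179.6853 (V=0.1352), down 98.2452 (V=6.7945). Price 2.5518; hedge Δ=-0.0818, bond B=13.1221.
  t=0,j=0: stock 93.0000 → up 129.2700 (V=2.5518), down 70.6800 (V=13.8879). Price 6.3984; hedge Δ=-0.1935, bond B=24.3922.
Check: Δ(0,0)·S0 + B(0,0) = 6.3984 = V0.

(0,0): Delta=-0.1935 Bond=24.3922
(1,0): Delta=-0.4842 Bond=48.1140
(1,1): Delta=-0.0818 Bond=13.1221
(2,0): Delta=-1.0000 Bond=82.0738
(2,1): Delta=-0.2861 Bond=34.9005
(2,2): Delta=-0.0033 Bond=0.7229
(3,0): Delta=-1.0000 Bond=92.7434
(3,1): Delta=-1.0000 Bond=92.7434
(3,2): Delta=-0.0118 Bond=1.9794
(3,3): Delta=0.0000 Bond=0.0000
V0=6.3984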